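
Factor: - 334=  - 2^1 *167^1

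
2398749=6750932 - 4352183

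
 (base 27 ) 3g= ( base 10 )97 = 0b1100001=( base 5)342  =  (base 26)3j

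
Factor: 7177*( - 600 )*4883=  - 21027174600 = -2^3*3^1*5^2 * 19^1*257^1*7177^1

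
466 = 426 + 40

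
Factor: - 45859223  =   - 45859223^1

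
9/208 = 9/208 = 0.04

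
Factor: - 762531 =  - 3^1 * 7^1*11^1*3301^1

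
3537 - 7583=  - 4046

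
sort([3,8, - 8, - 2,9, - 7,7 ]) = [ - 8,- 7,-2,3,7, 8 , 9]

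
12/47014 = 6/23507 = 0.00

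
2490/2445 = 166/163  =  1.02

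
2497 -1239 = 1258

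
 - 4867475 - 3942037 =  - 8809512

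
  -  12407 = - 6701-5706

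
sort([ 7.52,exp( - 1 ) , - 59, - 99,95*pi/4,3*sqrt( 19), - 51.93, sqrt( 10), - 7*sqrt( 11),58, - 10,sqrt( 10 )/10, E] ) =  [ - 99, - 59, - 51.93, - 7*sqrt( 11 ), - 10, sqrt( 10 )/10, exp(  -  1 ), E , sqrt(10 ),7.52,3*sqrt( 19 ), 58, 95 * pi/4]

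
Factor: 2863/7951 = 7^1*409^1 * 7951^( - 1)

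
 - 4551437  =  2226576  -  6778013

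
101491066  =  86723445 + 14767621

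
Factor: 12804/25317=2^2*3^( - 1)*11^1*29^( - 1 ) = 44/87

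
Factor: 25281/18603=53/39 = 3^(  -  1) * 13^(  -  1)*53^1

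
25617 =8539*3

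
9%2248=9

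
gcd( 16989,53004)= 21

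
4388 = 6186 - 1798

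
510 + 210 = 720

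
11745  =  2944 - -8801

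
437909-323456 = 114453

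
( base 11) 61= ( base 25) 2H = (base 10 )67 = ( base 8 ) 103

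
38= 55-17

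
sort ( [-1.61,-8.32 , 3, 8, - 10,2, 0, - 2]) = [ - 10, - 8.32, - 2, - 1.61, 0 , 2, 3 , 8] 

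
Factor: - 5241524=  - 2^2*1310381^1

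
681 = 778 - 97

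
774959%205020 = 159899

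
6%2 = 0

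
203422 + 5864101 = 6067523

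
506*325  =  164450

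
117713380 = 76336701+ 41376679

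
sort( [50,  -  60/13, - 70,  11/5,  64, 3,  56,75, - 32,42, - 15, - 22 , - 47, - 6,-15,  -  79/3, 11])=[ - 70, - 47,-32, - 79/3 , - 22 ,- 15 ,-15,  -  6, - 60/13,11/5, 3, 11,42,50 , 56, 64, 75] 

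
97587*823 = 80314101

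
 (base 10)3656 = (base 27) 50B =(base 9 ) 5012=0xE48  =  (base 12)2148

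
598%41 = 24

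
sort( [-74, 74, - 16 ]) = [ - 74, - 16,  74] 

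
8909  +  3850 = 12759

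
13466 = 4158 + 9308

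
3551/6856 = 3551/6856= 0.52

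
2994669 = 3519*851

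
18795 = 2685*7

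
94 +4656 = 4750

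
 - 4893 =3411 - 8304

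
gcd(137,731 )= 1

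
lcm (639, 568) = 5112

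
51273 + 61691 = 112964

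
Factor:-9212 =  - 2^2*7^2*47^1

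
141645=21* 6745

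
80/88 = 10/11 = 0.91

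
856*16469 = 14097464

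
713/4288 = 713/4288 = 0.17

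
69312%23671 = 21970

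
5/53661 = 5/53661= 0.00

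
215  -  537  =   - 322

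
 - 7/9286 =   -  1 + 9279/9286 = - 0.00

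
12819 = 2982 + 9837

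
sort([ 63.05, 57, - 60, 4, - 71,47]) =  [ - 71,-60,  4 , 47, 57,63.05]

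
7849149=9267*847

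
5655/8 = 706 + 7/8  =  706.88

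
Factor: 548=2^2*137^1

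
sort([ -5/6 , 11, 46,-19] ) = [ - 19, - 5/6, 11,46 ]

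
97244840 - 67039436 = 30205404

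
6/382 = 3/191   =  0.02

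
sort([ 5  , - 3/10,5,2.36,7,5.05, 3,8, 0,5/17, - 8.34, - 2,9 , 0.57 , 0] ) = [ -8.34,-2, - 3/10 , 0,0 , 5/17, 0.57,2.36,3,5,5,5.05,7,8, 9 ] 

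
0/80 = 0= 0.00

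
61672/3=61672/3 = 20557.33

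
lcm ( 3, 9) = 9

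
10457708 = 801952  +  9655756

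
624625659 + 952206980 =1576832639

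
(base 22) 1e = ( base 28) 18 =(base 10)36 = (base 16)24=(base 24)1C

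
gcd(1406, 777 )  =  37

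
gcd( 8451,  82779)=3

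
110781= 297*373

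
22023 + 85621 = 107644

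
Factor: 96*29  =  2784 = 2^5*3^1*29^1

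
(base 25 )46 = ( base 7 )211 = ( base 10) 106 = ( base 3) 10221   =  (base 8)152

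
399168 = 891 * 448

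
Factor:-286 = -2^1 * 11^1*  13^1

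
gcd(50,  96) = 2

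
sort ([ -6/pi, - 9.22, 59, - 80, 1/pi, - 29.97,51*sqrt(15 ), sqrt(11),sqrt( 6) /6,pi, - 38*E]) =[ - 38*E, - 80, - 29.97, - 9.22,-6/pi,1/pi,sqrt (6) /6,pi , sqrt( 11),59,51*sqrt( 15 )] 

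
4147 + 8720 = 12867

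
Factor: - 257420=-2^2*5^1*61^1*211^1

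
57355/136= 57355/136 = 421.73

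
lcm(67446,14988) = 134892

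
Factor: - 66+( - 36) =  - 102 = - 2^1*3^1*17^1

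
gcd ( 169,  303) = 1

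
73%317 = 73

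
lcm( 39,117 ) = 117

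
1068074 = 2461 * 434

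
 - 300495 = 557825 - 858320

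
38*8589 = 326382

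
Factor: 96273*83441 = 8033115393 = 3^2*19^1*181^1*461^1*563^1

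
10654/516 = 5327/258 = 20.65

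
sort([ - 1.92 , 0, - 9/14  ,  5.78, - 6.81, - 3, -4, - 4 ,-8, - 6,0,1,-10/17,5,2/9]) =[ - 8 , - 6.81,-6,-4 , - 4,-3, - 1.92, - 9/14, - 10/17,0, 0 , 2/9,1,5,5.78] 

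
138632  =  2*69316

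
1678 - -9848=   11526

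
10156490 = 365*27826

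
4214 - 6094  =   - 1880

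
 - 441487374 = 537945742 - 979433116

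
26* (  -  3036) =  -78936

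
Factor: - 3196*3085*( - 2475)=24402658500 =2^2*3^2 * 5^3*11^1*17^1* 47^1*617^1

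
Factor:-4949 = -7^2*101^1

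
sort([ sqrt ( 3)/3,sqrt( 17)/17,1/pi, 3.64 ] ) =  [sqrt( 17)/17, 1/pi,sqrt( 3 )/3,3.64]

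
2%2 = 0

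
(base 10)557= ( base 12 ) 3a5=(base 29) J6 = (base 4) 20231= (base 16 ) 22d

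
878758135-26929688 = 851828447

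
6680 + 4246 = 10926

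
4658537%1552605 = 722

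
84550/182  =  42275/91 =464.56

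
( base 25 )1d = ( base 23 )1f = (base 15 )28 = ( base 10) 38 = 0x26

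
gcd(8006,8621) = 1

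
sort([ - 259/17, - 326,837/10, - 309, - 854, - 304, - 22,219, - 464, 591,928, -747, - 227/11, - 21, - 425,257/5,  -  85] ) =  [ - 854,  -  747, - 464, - 425,  -  326, - 309, - 304, - 85,- 22, - 21, - 227/11, - 259/17,257/5,837/10,219,591, 928]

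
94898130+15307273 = 110205403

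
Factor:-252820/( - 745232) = 2^( - 2 )*5^1*47^( - 1 )*991^( - 1)*12641^1 = 63205/186308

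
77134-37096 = 40038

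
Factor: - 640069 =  - 640069^1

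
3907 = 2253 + 1654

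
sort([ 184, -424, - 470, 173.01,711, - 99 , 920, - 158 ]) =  [ - 470, - 424, - 158, -99,173.01, 184, 711,920]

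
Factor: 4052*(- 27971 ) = - 2^2*83^1*337^1 * 1013^1 = -113338492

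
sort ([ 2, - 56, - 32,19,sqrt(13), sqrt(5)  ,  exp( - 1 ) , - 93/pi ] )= [ - 56, - 32, - 93/pi,exp ( - 1),2,  sqrt(  5),sqrt( 13),19]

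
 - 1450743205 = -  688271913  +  -762471292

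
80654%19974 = 758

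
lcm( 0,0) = 0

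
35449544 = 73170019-37720475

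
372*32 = 11904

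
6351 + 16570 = 22921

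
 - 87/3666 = -29/1222=-0.02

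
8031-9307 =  - 1276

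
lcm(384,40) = 1920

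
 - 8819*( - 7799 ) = 68779381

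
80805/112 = 80805/112 = 721.47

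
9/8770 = 9/8770 = 0.00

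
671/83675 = 671/83675 = 0.01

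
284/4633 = 284/4633= 0.06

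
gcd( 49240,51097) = 1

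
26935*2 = 53870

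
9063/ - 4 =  - 9063/4=-  2265.75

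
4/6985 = 4/6985 = 0.00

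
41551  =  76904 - 35353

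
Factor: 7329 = 3^1 * 7^1 *349^1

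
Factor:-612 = -2^2*3^2*17^1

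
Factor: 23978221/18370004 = 2^( - 2)*31^1*59^( - 1)*77839^( - 1)*773491^1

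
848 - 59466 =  - 58618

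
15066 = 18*837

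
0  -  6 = -6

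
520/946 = 260/473 = 0.55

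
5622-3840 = 1782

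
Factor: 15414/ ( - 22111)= - 2^1*3^1*7^1*367^1*22111^( - 1) 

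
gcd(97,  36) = 1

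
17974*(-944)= - 16967456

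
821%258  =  47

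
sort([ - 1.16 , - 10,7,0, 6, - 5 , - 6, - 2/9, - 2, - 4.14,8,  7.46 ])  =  [-10, - 6, - 5, - 4.14 ,-2 , - 1.16, - 2/9,0, 6, 7,7.46 , 8 ] 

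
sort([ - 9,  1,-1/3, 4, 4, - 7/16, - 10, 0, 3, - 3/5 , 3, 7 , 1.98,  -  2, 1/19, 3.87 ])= [ - 10, - 9, - 2,-3/5,-7/16, - 1/3, 0,1/19,  1, 1.98,3, 3,  3.87, 4,4, 7]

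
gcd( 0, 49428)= 49428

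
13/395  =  13/395 = 0.03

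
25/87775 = 1/3511 = 0.00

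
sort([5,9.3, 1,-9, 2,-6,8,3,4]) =[ - 9,-6,1, 2,  3, 4,5, 8, 9.3]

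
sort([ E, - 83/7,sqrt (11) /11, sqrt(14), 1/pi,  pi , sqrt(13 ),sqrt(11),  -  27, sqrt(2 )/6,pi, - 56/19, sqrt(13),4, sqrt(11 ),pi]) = [ - 27, - 83/7, - 56/19,sqrt ( 2)/6, sqrt(11)/11, 1/pi,E,  pi, pi, pi,sqrt(11 ), sqrt(11 ),sqrt( 13),sqrt( 13 ),sqrt( 14), 4 ] 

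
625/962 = 625/962 = 0.65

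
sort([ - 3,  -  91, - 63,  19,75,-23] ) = [-91, - 63, -23,  -  3,19,75 ] 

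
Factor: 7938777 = 3^1* 7^1*11^1*34367^1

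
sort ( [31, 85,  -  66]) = [ - 66,  31, 85]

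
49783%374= 41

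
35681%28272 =7409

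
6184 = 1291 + 4893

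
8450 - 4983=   3467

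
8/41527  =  8/41527 =0.00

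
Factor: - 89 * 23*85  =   - 173995 = - 5^1*17^1 * 23^1*89^1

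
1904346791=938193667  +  966153124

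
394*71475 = 28161150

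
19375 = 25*775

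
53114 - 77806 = -24692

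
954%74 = 66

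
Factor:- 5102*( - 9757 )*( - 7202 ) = - 2^2*11^1*13^1*277^1*887^1*2551^1 = -358517101228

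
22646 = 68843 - 46197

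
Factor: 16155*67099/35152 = 1083984345/35152 = 2^(  -  4 ) *3^2*5^1*13^( - 3 )*17^1*359^1*3947^1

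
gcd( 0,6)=6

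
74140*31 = 2298340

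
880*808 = 711040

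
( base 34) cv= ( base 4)12313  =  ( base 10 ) 439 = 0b110110111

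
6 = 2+4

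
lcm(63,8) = 504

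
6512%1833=1013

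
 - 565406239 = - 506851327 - 58554912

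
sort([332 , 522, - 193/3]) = [ - 193/3, 332,522 ]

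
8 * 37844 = 302752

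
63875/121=527 + 108/121=   527.89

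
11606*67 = 777602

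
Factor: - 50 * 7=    - 350 = - 2^1*5^2 * 7^1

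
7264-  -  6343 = 13607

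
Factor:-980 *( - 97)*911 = 86599660 = 2^2*5^1*7^2*97^1*911^1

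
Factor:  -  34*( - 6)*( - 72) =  - 14688 = - 2^5*3^3*17^1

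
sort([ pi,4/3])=[4/3, pi]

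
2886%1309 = 268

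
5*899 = 4495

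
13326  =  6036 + 7290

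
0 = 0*684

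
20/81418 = 10/40709 = 0.00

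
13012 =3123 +9889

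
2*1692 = 3384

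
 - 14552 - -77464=62912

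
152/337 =152/337 = 0.45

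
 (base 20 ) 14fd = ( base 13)4687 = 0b10011010111001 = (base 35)838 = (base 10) 9913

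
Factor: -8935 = - 5^1*1787^1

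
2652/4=663=663.00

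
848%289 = 270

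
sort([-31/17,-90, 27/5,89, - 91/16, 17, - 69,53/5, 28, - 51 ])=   [ - 90, - 69,-51,  -  91/16,- 31/17, 27/5, 53/5, 17, 28 , 89]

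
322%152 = 18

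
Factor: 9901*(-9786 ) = - 96891186 = -2^1*3^1*7^1*233^1*9901^1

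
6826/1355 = 5 + 51/1355 =5.04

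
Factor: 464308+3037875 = 3502183^1 = 3502183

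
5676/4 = 1419 = 1419.00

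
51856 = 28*1852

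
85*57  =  4845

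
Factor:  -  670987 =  - 670987^1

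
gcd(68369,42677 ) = 1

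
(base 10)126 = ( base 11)105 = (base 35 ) 3L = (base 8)176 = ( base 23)5B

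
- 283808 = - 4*70952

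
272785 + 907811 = 1180596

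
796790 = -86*(-9265)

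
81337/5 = 81337/5=16267.40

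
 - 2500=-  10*250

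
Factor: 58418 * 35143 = 2^1*113^1 * 311^1 * 29209^1 = 2052983774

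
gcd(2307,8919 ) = 3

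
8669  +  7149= 15818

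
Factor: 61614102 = 2^1*3^1*11^1*23^1*37^1 *1097^1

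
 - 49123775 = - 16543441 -32580334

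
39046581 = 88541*441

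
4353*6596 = 28712388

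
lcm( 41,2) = 82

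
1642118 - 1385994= 256124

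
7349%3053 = 1243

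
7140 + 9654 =16794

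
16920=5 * 3384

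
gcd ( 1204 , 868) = 28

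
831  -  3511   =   - 2680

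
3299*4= 13196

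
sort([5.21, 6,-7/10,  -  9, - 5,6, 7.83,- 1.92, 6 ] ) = [-9,-5, - 1.92,-7/10, 5.21 , 6, 6 , 6 , 7.83]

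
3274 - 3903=-629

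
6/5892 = 1/982 = 0.00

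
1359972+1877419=3237391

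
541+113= 654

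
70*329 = 23030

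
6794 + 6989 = 13783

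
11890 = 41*290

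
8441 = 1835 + 6606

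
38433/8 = 38433/8 = 4804.12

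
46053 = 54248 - 8195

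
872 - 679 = 193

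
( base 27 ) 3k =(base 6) 245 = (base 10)101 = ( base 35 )2v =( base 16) 65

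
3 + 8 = 11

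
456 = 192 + 264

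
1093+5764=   6857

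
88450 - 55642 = 32808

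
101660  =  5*20332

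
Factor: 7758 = 2^1 * 3^2*431^1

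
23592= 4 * 5898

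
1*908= 908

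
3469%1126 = 91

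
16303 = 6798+9505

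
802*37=29674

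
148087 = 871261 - 723174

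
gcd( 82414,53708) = 926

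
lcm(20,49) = 980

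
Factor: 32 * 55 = 2^5*5^1 * 11^1= 1760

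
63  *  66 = 4158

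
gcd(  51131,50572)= 1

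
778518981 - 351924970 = 426594011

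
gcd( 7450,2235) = 745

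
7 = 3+4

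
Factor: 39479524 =2^2*7^1*179^1  *  7877^1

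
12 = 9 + 3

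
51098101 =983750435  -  932652334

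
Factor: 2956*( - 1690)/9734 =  - 2497820/4867  =  - 2^2*5^1*13^2*31^( - 1 ) *157^( - 1 )*739^1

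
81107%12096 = 8531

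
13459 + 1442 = 14901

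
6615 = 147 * 45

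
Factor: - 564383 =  - 17^1*33199^1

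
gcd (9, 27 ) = 9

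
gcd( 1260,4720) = 20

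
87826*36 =3161736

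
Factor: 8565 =3^1*5^1*571^1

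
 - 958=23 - 981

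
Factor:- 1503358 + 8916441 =7413083 =7413083^1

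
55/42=1  +  13/42 = 1.31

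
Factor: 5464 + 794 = 6258 = 2^1 * 3^1*7^1 *149^1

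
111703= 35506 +76197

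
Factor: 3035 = 5^1*607^1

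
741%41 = 3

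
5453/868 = 6 +35/124 = 6.28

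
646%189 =79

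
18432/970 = 9216/485 = 19.00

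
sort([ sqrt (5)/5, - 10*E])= [ - 10*E,sqrt( 5)/5]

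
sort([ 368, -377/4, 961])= [ - 377/4,368, 961]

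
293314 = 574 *511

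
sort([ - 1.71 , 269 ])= [ - 1.71, 269 ] 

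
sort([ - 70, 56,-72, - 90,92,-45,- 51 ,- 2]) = [ - 90 , - 72, - 70,- 51,-45,-2,56,92]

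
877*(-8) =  - 7016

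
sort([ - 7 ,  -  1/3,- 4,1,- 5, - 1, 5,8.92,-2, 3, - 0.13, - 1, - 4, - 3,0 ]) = [ - 7, - 5,-4, - 4,  -  3,-2,- 1, - 1, - 1/3, - 0.13,0,  1, 3,5, 8.92]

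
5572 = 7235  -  1663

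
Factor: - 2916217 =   -  43^1 * 67819^1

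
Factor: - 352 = -2^5*11^1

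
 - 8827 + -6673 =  - 15500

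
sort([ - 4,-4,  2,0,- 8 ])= [-8, - 4, - 4,0,2 ]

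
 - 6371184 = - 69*92336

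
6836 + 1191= 8027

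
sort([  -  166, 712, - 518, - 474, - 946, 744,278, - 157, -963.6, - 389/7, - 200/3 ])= [- 963.6, -946, - 518,-474,-166 , - 157,-200/3, - 389/7, 278, 712, 744]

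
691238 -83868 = 607370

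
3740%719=145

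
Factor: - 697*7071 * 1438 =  - 7087164306 = - 2^1*3^1*17^1*41^1*719^1*2357^1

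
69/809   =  69/809 = 0.09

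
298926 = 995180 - 696254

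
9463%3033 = 364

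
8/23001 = 8/23001 = 0.00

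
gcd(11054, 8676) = 2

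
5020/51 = 98 +22/51  =  98.43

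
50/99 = 50/99 = 0.51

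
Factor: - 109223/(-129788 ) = 239/284 = 2^( - 2 )*71^( - 1 )*239^1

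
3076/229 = 3076/229=13.43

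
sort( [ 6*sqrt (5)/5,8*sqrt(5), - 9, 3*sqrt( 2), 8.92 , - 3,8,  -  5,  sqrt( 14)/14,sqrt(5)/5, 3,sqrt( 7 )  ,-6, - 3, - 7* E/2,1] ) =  [ - 7*E/2, - 9, - 6, - 5,-3, - 3,sqrt( 14) /14,sqrt ( 5 )/5,1, sqrt( 7),6 * sqrt( 5)/5,3,  3*sqrt(2),8,8.92,8*sqrt( 5)]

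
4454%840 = 254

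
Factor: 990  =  2^1*3^2*5^1 *11^1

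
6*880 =5280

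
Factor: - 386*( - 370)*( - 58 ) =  - 8283560 = -  2^3*5^1*29^1*37^1*193^1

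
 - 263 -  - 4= - 259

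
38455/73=526+57/73 = 526.78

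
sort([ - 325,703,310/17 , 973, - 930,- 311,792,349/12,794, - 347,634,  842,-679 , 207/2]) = [ - 930, -679 , - 347,- 325,  -  311,310/17,349/12,207/2,634 , 703, 792,794,842,  973]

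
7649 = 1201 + 6448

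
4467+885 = 5352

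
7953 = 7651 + 302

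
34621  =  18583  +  16038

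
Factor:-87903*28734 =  - 2^1* 3^3*4789^1*9767^1 = -2525804802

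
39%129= 39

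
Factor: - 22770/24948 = -115/126= - 2^( - 1 )*3^ ( - 2 )*5^1*7^( - 1)*23^1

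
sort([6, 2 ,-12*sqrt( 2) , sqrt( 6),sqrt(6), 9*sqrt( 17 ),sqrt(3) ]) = [-12 * sqrt( 2),sqrt( 3), 2,sqrt( 6), sqrt( 6) , 6,9*sqrt(17) ] 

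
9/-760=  - 1 + 751/760=- 0.01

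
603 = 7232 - 6629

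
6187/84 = 6187/84 = 73.65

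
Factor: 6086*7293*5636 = 250154975928 = 2^3*3^1*11^1*13^1*17^2*179^1*1409^1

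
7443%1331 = 788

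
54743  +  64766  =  119509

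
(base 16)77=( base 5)434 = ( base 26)4f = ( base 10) 119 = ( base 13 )92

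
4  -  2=2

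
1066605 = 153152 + 913453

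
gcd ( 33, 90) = 3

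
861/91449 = 287/30483 = 0.01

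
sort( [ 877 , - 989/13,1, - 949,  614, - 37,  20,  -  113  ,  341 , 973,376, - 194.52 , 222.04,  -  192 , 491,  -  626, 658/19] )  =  [ - 949, -626, - 194.52, - 192 ,-113, - 989/13,- 37, 1,  20, 658/19, 222.04,341,376,  491, 614,877,973 ] 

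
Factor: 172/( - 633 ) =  - 2^2*3^(-1 ) * 43^1*211^( -1 ) 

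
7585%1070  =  95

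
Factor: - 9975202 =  - 2^1*887^1*5623^1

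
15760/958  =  7880/479=16.45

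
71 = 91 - 20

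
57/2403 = 19/801 = 0.02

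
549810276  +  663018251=1212828527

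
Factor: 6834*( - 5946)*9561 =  - 388510890804 = - 2^2*3^3 * 17^1*67^1*991^1*3187^1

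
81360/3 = 27120 = 27120.00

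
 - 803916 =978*(-822 )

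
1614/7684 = 807/3842 = 0.21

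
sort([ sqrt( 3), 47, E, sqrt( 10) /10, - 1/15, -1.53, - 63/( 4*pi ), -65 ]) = [ - 65, - 63/ ( 4*pi), - 1.53, - 1/15, sqrt(10)/10,sqrt( 3 ) , E, 47 ] 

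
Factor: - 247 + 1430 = 1183 =7^1*13^2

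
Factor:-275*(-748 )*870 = 178959000 =2^3* 3^1*5^3*11^2*17^1*29^1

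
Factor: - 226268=-2^2*7^1*8081^1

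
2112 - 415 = 1697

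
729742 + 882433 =1612175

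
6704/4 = 1676 = 1676.00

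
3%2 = 1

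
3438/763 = 3438/763 = 4.51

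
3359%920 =599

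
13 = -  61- - 74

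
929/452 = 929/452= 2.06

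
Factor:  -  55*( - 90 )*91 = 450450  =  2^1* 3^2 * 5^2 * 7^1 * 11^1*13^1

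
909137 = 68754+840383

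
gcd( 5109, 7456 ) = 1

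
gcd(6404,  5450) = 2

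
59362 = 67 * 886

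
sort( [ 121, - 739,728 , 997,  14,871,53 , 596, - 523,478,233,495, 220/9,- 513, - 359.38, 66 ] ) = [ - 739, - 523, - 513, - 359.38,14,220/9 , 53,66,121,233,478, 495,  596,728, 871,997]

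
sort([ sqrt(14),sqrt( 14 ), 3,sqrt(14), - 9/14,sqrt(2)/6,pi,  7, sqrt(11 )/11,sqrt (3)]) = [ - 9/14, sqrt ( 2 )/6,  sqrt( 11)/11, sqrt(3 ),3, pi, sqrt(14) , sqrt(14),sqrt(14),7]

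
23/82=23/82 = 0.28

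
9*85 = 765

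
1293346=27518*47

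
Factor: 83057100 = 2^2  *  3^1*5^2*7^1* 39551^1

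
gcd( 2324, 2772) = 28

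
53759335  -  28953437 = 24805898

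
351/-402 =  - 117/134 = -0.87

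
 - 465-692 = -1157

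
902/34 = 451/17 = 26.53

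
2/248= 1/124 =0.01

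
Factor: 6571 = 6571^1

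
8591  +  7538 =16129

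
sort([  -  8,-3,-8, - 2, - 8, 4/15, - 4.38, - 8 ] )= [-8, - 8,-8 ,- 8, - 4.38, - 3, - 2 , 4/15 ] 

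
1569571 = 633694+935877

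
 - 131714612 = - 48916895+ - 82797717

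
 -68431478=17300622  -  85732100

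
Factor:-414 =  - 2^1*3^2 *23^1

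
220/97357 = 220/97357 = 0.00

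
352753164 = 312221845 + 40531319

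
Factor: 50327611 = 23^1*2188157^1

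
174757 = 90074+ 84683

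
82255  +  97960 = 180215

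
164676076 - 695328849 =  - 530652773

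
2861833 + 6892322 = 9754155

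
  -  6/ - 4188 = 1/698 = 0.00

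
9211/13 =9211/13 = 708.54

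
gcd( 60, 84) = 12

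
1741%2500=1741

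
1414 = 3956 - 2542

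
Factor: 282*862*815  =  2^2*3^1*5^1*47^1*163^1*431^1 = 198113460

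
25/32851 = 25/32851   =  0.00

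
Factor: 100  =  2^2*5^2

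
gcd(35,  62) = 1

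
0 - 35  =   -35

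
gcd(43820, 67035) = 5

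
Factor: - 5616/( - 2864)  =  3^3 * 13^1*179^(-1) =351/179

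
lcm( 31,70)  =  2170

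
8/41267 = 8/41267 = 0.00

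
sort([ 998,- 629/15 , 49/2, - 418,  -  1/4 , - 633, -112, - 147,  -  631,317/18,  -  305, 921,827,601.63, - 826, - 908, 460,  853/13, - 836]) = [-908, - 836, - 826,-633, - 631  ,  -  418,  -  305, - 147 , - 112, - 629/15,-1/4,317/18,49/2, 853/13,460, 601.63,827 , 921 , 998]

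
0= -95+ 95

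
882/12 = 73  +  1/2=   73.50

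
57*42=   2394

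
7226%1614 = 770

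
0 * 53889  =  0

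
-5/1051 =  - 5/1051 = - 0.00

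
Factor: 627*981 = 615087= 3^3*11^1*19^1*109^1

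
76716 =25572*3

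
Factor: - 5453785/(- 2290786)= 2^(-1 )*5^1*1090757^1*1145393^( - 1 )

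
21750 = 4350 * 5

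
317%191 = 126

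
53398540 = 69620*767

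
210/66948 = 5/1594   =  0.00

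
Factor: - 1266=-2^1*3^1*211^1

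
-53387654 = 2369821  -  55757475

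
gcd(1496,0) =1496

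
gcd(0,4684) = 4684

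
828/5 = 828/5 = 165.60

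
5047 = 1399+3648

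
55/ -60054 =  - 1 + 59999/60054 = - 0.00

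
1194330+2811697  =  4006027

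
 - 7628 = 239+-7867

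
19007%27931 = 19007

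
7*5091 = 35637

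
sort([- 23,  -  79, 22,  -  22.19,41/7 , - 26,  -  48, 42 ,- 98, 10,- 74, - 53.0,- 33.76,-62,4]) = [ - 98, - 79, - 74, - 62,- 53.0, - 48 , - 33.76  , - 26,- 23, - 22.19,4, 41/7, 10, 22,42] 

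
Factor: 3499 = 3499^1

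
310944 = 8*38868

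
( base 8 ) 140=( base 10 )96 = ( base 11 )88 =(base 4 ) 1200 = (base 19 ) 51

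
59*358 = 21122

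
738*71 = 52398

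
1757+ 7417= 9174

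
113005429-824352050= - 711346621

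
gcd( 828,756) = 36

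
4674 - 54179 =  - 49505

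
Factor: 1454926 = 2^1*11^1 * 41^1*1613^1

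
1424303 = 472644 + 951659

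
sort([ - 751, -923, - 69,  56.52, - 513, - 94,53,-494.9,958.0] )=[ - 923,-751,-513 ,  -  494.9, - 94,-69, 53, 56.52, 958.0 ] 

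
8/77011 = 8/77011 = 0.00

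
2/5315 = 2/5315 = 0.00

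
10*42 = 420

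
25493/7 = 25493/7 = 3641.86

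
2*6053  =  12106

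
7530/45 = 167 + 1/3 = 167.33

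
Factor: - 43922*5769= -253386018 = - 2^1*3^2*641^1* 21961^1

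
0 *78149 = 0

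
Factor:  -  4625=- 5^3*37^1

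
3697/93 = 39+70/93 = 39.75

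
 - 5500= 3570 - 9070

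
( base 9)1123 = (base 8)1477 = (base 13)4BC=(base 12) 593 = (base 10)831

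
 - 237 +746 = 509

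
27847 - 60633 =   -  32786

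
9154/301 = 30 +124/301 = 30.41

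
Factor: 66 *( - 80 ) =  - 5280 = - 2^5 *3^1*5^1*11^1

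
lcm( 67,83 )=5561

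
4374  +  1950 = 6324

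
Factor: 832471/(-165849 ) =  - 3^(-1) * 53^1*59^(-1)*113^1 *139^1 * 937^( - 1)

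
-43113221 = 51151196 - 94264417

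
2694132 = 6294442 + - 3600310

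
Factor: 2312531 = 13^1*177887^1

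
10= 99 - 89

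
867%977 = 867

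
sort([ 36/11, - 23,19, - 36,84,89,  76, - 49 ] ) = [  -  49, - 36, - 23,36/11,19,76,84, 89]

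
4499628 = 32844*137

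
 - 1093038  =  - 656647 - 436391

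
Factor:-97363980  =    -  2^2*3^2*5^1*7^3*19^1*83^1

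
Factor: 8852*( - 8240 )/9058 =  - 2^5*5^1*7^( - 1)*103^1*647^( - 1)*2213^1 = - 36470240/4529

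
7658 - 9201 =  - 1543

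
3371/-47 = -72+13/47 =-71.72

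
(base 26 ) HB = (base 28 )G5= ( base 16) 1C5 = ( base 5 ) 3303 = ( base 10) 453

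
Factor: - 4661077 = -17^1*487^1*563^1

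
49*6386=312914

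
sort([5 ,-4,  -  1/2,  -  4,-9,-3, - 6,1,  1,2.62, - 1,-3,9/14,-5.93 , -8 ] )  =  [-9,-8 ,- 6,-5.93, - 4, -4,-3, - 3, - 1, - 1/2,9/14,1, 1, 2.62,  5 ]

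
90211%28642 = 4285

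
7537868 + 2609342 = 10147210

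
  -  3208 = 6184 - 9392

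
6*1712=10272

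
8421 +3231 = 11652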